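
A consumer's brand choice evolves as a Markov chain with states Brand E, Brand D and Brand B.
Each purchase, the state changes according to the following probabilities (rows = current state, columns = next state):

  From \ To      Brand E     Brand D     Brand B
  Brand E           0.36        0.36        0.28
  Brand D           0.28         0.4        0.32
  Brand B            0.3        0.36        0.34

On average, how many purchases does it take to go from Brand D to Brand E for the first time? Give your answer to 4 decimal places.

3.4900

Let t(s) be the expected number of purchases to first reach Brand E from state s, with t(Brand E) = 0. Conditioning on the first purchase:
t(Brand D) = 1 + 0.4·t(Brand D) + 0.32·t(Brand B)
t(Brand B) = 1 + 0.36·t(Brand D) + 0.34·t(Brand B)
Solving: t(Brand D) = 3.4900, t(Brand B) = 3.4188.
Expected purchases from Brand D to Brand E: 3.4900.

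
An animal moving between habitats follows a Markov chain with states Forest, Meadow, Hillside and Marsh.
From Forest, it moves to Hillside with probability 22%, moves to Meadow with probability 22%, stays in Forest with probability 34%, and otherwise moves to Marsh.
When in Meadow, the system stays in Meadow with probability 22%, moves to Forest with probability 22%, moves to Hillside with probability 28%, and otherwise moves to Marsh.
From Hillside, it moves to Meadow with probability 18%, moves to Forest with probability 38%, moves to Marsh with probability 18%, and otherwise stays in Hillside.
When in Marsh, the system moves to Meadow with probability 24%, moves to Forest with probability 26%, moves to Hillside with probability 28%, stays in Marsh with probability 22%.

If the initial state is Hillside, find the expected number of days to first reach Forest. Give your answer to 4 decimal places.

Let t(s) be the expected number of days to first reach Forest from state s, with t(Forest) = 0. Conditioning on the first day:
t(Meadow) = 1 + 0.22·t(Meadow) + 0.28·t(Hillside) + 0.28·t(Marsh)
t(Hillside) = 1 + 0.18·t(Meadow) + 0.26·t(Hillside) + 0.18·t(Marsh)
t(Marsh) = 1 + 0.24·t(Meadow) + 0.28·t(Hillside) + 0.22·t(Marsh)
Solving: t(Meadow) = 3.6570, t(Hillside) = 3.0968, t(Marsh) = 3.5190.
Expected days from Hillside to Forest: 3.0968.

3.0968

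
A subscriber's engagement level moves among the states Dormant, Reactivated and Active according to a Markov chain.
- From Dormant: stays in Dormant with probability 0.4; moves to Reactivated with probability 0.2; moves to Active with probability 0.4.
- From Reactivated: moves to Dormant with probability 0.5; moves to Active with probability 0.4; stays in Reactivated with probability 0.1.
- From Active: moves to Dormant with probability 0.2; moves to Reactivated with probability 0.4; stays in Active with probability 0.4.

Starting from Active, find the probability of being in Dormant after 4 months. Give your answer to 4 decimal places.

Propagate the distribution vector 4 months from Active.
After 0 months: (0.0000, 0.0000, 1.0000)
After 1 month: (0.2000, 0.4000, 0.4000)
After 2 months: (0.3600, 0.2400, 0.4000)
After 3 months: (0.3440, 0.2560, 0.4000)
After 4 months: (0.3456, 0.2544, 0.4000)
P(in Dormant after 4 months) = 0.3456

0.3456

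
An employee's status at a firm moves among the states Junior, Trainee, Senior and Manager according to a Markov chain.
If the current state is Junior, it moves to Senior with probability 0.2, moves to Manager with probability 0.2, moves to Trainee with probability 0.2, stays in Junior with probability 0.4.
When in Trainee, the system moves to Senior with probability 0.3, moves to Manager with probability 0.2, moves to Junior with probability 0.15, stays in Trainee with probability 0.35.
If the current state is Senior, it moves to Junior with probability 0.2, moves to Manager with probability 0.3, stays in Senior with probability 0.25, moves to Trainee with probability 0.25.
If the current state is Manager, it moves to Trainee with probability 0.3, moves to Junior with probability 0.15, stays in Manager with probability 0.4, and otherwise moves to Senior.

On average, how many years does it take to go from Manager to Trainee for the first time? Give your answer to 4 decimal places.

Let t(s) be the expected number of years to first reach Trainee from state s, with t(Trainee) = 0. Conditioning on the first year:
t(Junior) = 1 + 0.4·t(Junior) + 0.2·t(Senior) + 0.2·t(Manager)
t(Senior) = 1 + 0.2·t(Junior) + 0.25·t(Senior) + 0.3·t(Manager)
t(Manager) = 1 + 0.15·t(Junior) + 0.15·t(Senior) + 0.4·t(Manager)
Solving: t(Junior) = 4.2149, t(Senior) = 3.9394, t(Manager) = 3.7052.
Expected years from Manager to Trainee: 3.7052.

3.7052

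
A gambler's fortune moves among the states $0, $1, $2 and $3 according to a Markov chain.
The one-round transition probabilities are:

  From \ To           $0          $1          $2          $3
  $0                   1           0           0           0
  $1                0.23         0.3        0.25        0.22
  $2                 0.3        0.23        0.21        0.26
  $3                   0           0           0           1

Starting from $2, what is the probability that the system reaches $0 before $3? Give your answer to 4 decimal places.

Let h(s) be the probability of absorption at $0 starting from transient state s. Then h($0) = 1 and h($3) = 0. By first-step analysis:
h($1) = 0.23·1 + 0.3·h($1) + 0.25·h($2) + 0.22·0
h($2) = 0.3·1 + 0.23·h($1) + 0.21·h($2) + 0.26·0
Solving: h($1) = 0.5181, h($2) = 0.5306.
Starting from $2, the probability is 0.5306.

0.5306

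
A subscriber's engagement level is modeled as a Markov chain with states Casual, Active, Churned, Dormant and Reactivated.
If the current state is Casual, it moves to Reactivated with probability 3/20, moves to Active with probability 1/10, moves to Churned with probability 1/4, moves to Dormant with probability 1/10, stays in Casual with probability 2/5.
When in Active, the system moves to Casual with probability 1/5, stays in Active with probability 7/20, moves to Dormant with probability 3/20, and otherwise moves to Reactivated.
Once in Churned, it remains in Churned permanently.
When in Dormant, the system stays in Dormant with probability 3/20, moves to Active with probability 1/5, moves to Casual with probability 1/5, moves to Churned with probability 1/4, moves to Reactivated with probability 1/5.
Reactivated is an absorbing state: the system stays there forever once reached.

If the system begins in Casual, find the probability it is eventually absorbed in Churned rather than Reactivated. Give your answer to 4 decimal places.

Let h(s) be the probability of absorption at Churned starting from transient state s. Then h(Churned) = 1 and h(Reactivated) = 0. By first-step analysis:
h(Casual) = 0.4·h(Casual) + 0.1·h(Active) + 0.25·1 + 0.1·h(Dormant) + 0.15·0
h(Active) = 0.2·h(Casual) + 0.35·h(Active) + 0.15·h(Dormant) + 0.3·0
h(Dormant) = 0.2·h(Casual) + 0.2·h(Active) + 0.25·1 + 0.15·h(Dormant) + 0.2·0
Solving: h(Casual) = 0.5448, h(Active) = 0.2803, h(Dormant) = 0.4882.
Starting from Casual, the probability is 0.5448.

0.5448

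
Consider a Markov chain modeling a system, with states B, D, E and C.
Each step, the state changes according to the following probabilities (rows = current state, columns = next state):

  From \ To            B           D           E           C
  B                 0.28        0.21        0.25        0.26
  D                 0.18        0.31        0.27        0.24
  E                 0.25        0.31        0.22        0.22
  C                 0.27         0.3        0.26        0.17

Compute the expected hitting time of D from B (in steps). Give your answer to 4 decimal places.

3.9192

Let t(s) be the expected number of steps to first reach D from state s, with t(D) = 0. Conditioning on the first step:
t(B) = 1 + 0.28·t(B) + 0.25·t(E) + 0.26·t(C)
t(E) = 1 + 0.25·t(B) + 0.22·t(E) + 0.22·t(C)
t(C) = 1 + 0.27·t(B) + 0.26·t(E) + 0.17·t(C)
Solving: t(B) = 3.9192, t(E) = 3.5514, t(C) = 3.5922.
Expected steps from B to D: 3.9192.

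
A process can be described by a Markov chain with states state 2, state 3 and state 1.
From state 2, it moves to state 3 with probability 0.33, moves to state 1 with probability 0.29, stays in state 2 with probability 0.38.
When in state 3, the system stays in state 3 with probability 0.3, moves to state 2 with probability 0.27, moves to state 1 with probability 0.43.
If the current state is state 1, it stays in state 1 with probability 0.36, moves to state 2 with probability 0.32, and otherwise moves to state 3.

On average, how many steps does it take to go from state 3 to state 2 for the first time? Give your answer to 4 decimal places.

3.4472

Let t(s) be the expected number of steps to first reach state 2 from state s, with t(state 2) = 0. Conditioning on the first step:
t(state 3) = 1 + 0.3·t(state 3) + 0.43·t(state 1)
t(state 1) = 1 + 0.32·t(state 3) + 0.36·t(state 1)
Solving: t(state 3) = 3.4472, t(state 1) = 3.2861.
Expected steps from state 3 to state 2: 3.4472.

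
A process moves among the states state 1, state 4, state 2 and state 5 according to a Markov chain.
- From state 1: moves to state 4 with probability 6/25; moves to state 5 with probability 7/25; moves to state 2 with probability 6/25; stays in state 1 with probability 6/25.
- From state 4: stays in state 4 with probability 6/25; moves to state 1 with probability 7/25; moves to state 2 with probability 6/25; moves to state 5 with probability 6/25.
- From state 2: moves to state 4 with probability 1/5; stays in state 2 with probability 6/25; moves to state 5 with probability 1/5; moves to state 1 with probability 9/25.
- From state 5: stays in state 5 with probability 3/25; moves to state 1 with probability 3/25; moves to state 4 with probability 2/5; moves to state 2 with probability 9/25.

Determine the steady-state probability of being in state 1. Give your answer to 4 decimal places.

Let the stationary distribution be π with π = πP and π_1 + π_2 + π_3 + π_4 = 1.
π_1 = 0.24·π_1 + 0.28·π_2 + 0.36·π_3 + 0.12·π_4
π_2 = 0.24·π_1 + 0.24·π_2 + 0.2·π_3 + 0.4·π_4
π_3 = 0.24·π_1 + 0.24·π_2 + 0.24·π_3 + 0.36·π_4
Solving with the normalization constraint gives π = (0.2567, 0.2636, 0.2657, 0.2140).
So the stationary probability of state 1 is 0.2567.

0.2567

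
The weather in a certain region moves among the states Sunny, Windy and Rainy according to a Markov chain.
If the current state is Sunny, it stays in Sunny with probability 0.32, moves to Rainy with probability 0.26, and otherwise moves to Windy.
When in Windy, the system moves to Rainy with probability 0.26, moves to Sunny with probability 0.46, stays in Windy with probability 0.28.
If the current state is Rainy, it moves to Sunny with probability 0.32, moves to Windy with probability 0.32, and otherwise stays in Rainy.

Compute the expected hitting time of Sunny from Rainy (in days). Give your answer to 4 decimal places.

Let t(s) be the expected number of days to first reach Sunny from state s, with t(Sunny) = 0. Conditioning on the first day:
t(Windy) = 1 + 0.28·t(Windy) + 0.26·t(Rainy)
t(Rainy) = 1 + 0.32·t(Windy) + 0.36·t(Rainy)
Solving: t(Windy) = 2.3835, t(Rainy) = 2.7542.
Expected days from Rainy to Sunny: 2.7542.

2.7542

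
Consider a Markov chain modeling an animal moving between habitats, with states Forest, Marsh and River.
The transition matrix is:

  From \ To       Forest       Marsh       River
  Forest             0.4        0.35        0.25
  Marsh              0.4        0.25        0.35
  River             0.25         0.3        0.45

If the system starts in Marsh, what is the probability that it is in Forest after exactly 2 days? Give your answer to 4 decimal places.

Sum over the intermediate state after 1 day:
P = P(Marsh→Forest)·P(Forest→Forest) + P(Marsh→Marsh)·P(Marsh→Forest) + P(Marsh→River)·P(River→Forest)
  = 0.4×0.4 + 0.25×0.4 + 0.35×0.25
  = 0.1600 + 0.1000 + 0.0875 = 0.3475

0.3475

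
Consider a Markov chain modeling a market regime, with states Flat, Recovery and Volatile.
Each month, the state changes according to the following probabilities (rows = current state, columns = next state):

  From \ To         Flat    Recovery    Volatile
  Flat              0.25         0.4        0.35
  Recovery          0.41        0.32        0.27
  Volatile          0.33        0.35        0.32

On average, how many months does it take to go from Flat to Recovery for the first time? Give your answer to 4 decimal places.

Let t(s) be the expected number of months to first reach Recovery from state s, with t(Recovery) = 0. Conditioning on the first month:
t(Flat) = 1 + 0.25·t(Flat) + 0.35·t(Volatile)
t(Volatile) = 1 + 0.33·t(Flat) + 0.32·t(Volatile)
Solving: t(Flat) = 2.6109, t(Volatile) = 2.7376.
Expected months from Flat to Recovery: 2.6109.

2.6109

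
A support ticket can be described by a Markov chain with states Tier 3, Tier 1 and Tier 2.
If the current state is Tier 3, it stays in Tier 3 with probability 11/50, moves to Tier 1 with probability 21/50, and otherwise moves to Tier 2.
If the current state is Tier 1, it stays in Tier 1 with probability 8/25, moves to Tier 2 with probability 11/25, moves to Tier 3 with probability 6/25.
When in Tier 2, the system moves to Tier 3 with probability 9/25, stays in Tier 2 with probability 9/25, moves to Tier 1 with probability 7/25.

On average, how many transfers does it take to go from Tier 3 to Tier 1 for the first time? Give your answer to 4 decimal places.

Let t(s) be the expected number of transfers to first reach Tier 1 from state s, with t(Tier 1) = 0. Conditioning on the first transfer:
t(Tier 3) = 1 + 0.22·t(Tier 3) + 0.36·t(Tier 2)
t(Tier 2) = 1 + 0.36·t(Tier 3) + 0.36·t(Tier 2)
Solving: t(Tier 3) = 2.7056, t(Tier 2) = 3.0844.
Expected transfers from Tier 3 to Tier 1: 2.7056.

2.7056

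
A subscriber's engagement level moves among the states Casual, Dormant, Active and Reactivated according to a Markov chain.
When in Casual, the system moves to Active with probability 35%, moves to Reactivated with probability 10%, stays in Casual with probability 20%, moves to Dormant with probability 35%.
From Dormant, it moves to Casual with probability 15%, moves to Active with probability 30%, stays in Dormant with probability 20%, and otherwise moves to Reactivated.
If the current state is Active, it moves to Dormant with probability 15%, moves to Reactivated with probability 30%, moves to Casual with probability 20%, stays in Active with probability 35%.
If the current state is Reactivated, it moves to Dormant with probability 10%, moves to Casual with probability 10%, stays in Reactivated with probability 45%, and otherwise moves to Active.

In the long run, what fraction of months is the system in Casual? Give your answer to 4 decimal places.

0.1587

Let the stationary distribution be π with π = πP and π_1 + π_2 + π_3 + π_4 = 1.
π_1 = 0.2·π_1 + 0.15·π_2 + 0.2·π_3 + 0.1·π_4
π_2 = 0.35·π_1 + 0.2·π_2 + 0.15·π_3 + 0.1·π_4
π_3 = 0.35·π_1 + 0.3·π_2 + 0.35·π_3 + 0.35·π_4
Solving with the normalization constraint gives π = (0.1587, 0.1742, 0.3413, 0.3258).
So the stationary probability of Casual is 0.1587.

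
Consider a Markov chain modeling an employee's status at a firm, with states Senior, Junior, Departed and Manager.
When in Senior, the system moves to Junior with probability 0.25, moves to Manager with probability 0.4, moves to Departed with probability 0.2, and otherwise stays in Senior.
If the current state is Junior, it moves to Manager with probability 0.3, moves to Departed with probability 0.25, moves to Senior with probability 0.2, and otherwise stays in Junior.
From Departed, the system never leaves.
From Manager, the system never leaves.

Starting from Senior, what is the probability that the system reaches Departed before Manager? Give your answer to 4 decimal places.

Let h(s) be the probability of absorption at Departed starting from transient state s. Then h(Departed) = 1 and h(Manager) = 0. By first-step analysis:
h(Senior) = 0.15·h(Senior) + 0.25·h(Junior) + 0.2·1 + 0.4·0
h(Junior) = 0.2·h(Senior) + 0.25·h(Junior) + 0.25·1 + 0.3·0
Solving: h(Senior) = 0.3617, h(Junior) = 0.4298.
Starting from Senior, the probability is 0.3617.

0.3617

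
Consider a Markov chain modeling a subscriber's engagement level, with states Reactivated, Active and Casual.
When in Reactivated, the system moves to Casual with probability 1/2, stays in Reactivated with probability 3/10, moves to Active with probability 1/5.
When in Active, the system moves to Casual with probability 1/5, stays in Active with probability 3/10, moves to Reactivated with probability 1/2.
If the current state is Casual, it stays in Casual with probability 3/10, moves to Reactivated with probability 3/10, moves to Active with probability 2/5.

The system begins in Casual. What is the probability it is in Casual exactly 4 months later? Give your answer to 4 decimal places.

0.3426

Propagate the distribution vector 4 months from Casual.
After 0 months: (0.0000, 0.0000, 1.0000)
After 1 month: (0.3000, 0.4000, 0.3000)
After 2 months: (0.3800, 0.3000, 0.3200)
After 3 months: (0.3600, 0.2940, 0.3460)
After 4 months: (0.3588, 0.2986, 0.3426)
P(in Casual after 4 months) = 0.3426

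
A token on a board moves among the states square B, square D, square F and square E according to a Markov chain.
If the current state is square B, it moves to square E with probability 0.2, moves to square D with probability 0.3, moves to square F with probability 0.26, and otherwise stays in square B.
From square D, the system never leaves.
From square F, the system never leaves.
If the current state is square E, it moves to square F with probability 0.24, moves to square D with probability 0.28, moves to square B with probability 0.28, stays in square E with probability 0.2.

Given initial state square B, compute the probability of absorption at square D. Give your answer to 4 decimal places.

Let h(s) be the probability of absorption at square D starting from transient state s. Then h(square D) = 1 and h(square F) = 0. By first-step analysis:
h(square B) = 0.24·h(square B) + 0.3·1 + 0.26·0 + 0.2·h(square E)
h(square E) = 0.28·h(square B) + 0.28·1 + 0.24·0 + 0.2·h(square E)
Solving: h(square B) = 0.5362, h(square E) = 0.5377.
Starting from square B, the probability is 0.5362.

0.5362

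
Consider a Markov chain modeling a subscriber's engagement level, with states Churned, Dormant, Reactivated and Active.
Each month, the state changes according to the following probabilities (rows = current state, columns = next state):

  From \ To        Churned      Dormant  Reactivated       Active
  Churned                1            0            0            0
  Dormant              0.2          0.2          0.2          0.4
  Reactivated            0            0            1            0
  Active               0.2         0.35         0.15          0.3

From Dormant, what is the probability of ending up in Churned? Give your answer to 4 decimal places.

Let h(s) be the probability of absorption at Churned starting from transient state s. Then h(Churned) = 1 and h(Reactivated) = 0. By first-step analysis:
h(Dormant) = 0.2·1 + 0.2·h(Dormant) + 0.2·0 + 0.4·h(Active)
h(Active) = 0.2·1 + 0.35·h(Dormant) + 0.15·0 + 0.3·h(Active)
Solving: h(Dormant) = 0.5238, h(Active) = 0.5476.
Starting from Dormant, the probability is 0.5238.

0.5238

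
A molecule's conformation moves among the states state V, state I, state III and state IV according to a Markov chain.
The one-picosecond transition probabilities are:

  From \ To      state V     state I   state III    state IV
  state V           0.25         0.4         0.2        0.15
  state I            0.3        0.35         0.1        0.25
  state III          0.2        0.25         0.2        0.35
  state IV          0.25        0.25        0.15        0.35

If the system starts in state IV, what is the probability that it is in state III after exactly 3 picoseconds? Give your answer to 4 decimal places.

Propagate the distribution vector 3 picoseconds from state IV.
After 0 picoseconds: (0.0000, 0.0000, 0.0000, 1.0000)
After 1 picosecond: (0.2500, 0.2500, 0.1500, 0.3500)
After 2 picoseconds: (0.2550, 0.3125, 0.1575, 0.2750)
After 3 picoseconds: (0.2578, 0.3195, 0.1550, 0.2678)
P(in state III after 3 picoseconds) = 0.1550

0.1550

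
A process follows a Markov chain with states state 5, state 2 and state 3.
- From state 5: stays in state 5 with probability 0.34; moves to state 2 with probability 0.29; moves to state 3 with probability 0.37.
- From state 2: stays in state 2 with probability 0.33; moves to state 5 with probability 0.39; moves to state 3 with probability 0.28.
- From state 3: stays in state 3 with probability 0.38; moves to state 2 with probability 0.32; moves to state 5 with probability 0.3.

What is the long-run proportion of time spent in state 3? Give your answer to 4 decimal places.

Let the stationary distribution be π with π = πP and π_1 + π_2 + π_3 = 1.
π_1 = 0.34·π_1 + 0.39·π_2 + 0.3·π_3
π_2 = 0.29·π_1 + 0.33·π_2 + 0.32·π_3
Solving with the normalization constraint gives π = (0.3418, 0.3129, 0.3453).
So the stationary probability of state 3 is 0.3453.

0.3453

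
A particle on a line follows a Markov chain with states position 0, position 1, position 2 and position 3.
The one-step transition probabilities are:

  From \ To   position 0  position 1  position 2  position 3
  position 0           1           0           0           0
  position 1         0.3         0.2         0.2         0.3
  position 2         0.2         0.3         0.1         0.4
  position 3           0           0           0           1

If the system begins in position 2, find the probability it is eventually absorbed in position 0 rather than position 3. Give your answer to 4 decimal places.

Let h(s) be the probability of absorption at position 0 starting from transient state s. Then h(position 0) = 1 and h(position 3) = 0. By first-step analysis:
h(position 1) = 0.3·1 + 0.2·h(position 1) + 0.2·h(position 2) + 0.3·0
h(position 2) = 0.2·1 + 0.3·h(position 1) + 0.1·h(position 2) + 0.4·0
Solving: h(position 1) = 0.4697, h(position 2) = 0.3788.
Starting from position 2, the probability is 0.3788.

0.3788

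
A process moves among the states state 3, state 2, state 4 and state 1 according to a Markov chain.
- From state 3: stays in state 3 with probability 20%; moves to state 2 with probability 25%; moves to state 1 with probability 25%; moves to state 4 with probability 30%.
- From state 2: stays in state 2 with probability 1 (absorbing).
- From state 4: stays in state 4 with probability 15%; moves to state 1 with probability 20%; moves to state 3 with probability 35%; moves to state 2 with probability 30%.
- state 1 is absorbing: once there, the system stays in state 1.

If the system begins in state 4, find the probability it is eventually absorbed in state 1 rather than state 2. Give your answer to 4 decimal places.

Let h(s) be the probability of absorption at state 1 starting from transient state s. Then h(state 1) = 1 and h(state 2) = 0. By first-step analysis:
h(state 3) = 0.2·h(state 3) + 0.25·0 + 0.3·h(state 4) + 0.25·1
h(state 4) = 0.35·h(state 3) + 0.3·0 + 0.15·h(state 4) + 0.2·1
Solving: h(state 3) = 0.4739, h(state 4) = 0.4304.
Starting from state 4, the probability is 0.4304.

0.4304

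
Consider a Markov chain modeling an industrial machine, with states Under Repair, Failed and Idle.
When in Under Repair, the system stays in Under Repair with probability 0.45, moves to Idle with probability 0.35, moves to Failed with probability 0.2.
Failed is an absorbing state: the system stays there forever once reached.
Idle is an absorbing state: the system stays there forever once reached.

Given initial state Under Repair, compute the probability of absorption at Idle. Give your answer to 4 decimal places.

0.6364

Let h(s) be the probability of absorption at Idle starting from transient state s. Then h(Idle) = 1 and h(Failed) = 0. By first-step analysis:
h(Under Repair) = 0.45·h(Under Repair) + 0.2·0 + 0.35·1
Solving: h(Under Repair) = 0.6364.
Starting from Under Repair, the probability is 0.6364.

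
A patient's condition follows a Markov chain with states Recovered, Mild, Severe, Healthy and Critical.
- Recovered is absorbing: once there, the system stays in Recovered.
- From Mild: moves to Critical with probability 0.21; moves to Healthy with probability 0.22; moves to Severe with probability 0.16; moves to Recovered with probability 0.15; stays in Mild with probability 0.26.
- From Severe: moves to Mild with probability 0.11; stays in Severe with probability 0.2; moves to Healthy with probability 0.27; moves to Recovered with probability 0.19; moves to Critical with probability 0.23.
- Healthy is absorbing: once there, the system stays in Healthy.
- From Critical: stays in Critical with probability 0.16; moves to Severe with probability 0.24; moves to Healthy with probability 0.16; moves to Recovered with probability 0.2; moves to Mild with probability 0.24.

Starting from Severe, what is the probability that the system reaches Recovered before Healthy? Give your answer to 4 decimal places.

0.4376

Let h(s) be the probability of absorption at Recovered starting from transient state s. Then h(Recovered) = 1 and h(Healthy) = 0. By first-step analysis:
h(Mild) = 0.15·1 + 0.26·h(Mild) + 0.16·h(Severe) + 0.22·0 + 0.21·h(Critical)
h(Severe) = 0.19·1 + 0.11·h(Mild) + 0.2·h(Severe) + 0.27·0 + 0.23·h(Critical)
h(Critical) = 0.2·1 + 0.24·h(Mild) + 0.24·h(Severe) + 0.16·0 + 0.16·h(Critical)
Solving: h(Mild) = 0.4357, h(Severe) = 0.4376, h(Critical) = 0.4876.
Starting from Severe, the probability is 0.4376.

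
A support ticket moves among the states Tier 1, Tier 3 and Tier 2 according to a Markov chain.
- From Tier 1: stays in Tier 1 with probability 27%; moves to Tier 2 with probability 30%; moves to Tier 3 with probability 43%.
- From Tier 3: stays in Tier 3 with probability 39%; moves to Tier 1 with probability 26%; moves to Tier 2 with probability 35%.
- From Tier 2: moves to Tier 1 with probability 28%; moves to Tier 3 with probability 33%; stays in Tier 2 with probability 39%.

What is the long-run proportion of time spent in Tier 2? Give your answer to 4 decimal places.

Let the stationary distribution be π with π = πP and π_1 + π_2 + π_3 = 1.
π_1 = 0.27·π_1 + 0.26·π_2 + 0.28·π_3
π_2 = 0.43·π_1 + 0.39·π_2 + 0.33·π_3
Solving with the normalization constraint gives π = (0.2697, 0.3798, 0.3505).
So the stationary probability of Tier 2 is 0.3505.

0.3505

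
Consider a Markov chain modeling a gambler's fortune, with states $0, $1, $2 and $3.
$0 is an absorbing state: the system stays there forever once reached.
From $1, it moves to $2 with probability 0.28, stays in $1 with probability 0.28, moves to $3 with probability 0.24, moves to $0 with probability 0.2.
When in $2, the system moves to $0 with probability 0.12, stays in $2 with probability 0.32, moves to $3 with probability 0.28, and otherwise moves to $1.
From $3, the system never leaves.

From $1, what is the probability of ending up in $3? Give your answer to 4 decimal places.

0.5875

Let h(s) be the probability of absorption at $3 starting from transient state s. Then h($3) = 1 and h($0) = 0. By first-step analysis:
h($1) = 0.2·0 + 0.28·h($1) + 0.28·h($2) + 0.24·1
h($2) = 0.12·0 + 0.28·h($1) + 0.32·h($2) + 0.28·1
Solving: h($1) = 0.5875, h($2) = 0.6537.
Starting from $1, the probability is 0.5875.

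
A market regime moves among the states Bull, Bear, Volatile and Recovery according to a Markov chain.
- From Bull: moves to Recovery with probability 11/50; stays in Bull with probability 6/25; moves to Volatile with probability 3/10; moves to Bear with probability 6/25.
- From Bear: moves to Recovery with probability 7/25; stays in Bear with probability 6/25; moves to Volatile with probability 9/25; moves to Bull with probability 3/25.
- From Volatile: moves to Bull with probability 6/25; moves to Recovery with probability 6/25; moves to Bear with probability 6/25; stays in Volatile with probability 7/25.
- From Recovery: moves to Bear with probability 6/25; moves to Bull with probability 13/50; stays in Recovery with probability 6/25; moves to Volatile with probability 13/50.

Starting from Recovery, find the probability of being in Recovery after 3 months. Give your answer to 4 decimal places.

Propagate the distribution vector 3 months from Recovery.
After 0 months: (0.0000, 0.0000, 0.0000, 1.0000)
After 1 month: (0.2600, 0.2400, 0.2600, 0.2400)
After 2 months: (0.2160, 0.2400, 0.2996, 0.2444)
After 3 months: (0.2161, 0.2400, 0.2986, 0.2453)
P(in Recovery after 3 months) = 0.2453

0.2453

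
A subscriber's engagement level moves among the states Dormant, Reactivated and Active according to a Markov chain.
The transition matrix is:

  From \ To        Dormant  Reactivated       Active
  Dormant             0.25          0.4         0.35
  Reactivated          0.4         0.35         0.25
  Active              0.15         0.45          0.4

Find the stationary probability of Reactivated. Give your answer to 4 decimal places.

0.3965

Let the stationary distribution be π with π = πP and π_1 + π_2 + π_3 = 1.
π_1 = 0.25·π_1 + 0.4·π_2 + 0.15·π_3
π_2 = 0.4·π_1 + 0.35·π_2 + 0.45·π_3
Solving with the normalization constraint gives π = (0.2768, 0.3965, 0.3267).
So the stationary probability of Reactivated is 0.3965.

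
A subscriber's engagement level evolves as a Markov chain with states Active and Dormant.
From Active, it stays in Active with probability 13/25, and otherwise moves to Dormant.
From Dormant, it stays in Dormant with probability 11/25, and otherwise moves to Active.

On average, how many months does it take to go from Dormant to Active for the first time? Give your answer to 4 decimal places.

Let t(s) be the expected number of months to first reach Active from state s, with t(Active) = 0. Conditioning on the first month:
t(Dormant) = 1 + 0.44·t(Dormant)
Solving: t(Dormant) = 1.7857.
Expected months from Dormant to Active: 1.7857.

1.7857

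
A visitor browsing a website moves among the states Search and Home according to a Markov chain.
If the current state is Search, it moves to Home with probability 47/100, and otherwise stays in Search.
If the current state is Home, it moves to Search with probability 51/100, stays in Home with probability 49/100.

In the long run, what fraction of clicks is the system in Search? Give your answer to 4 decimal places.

Let the stationary distribution be π with π = πP and π_1 + π_2 = 1.
π_1 = 0.53·π_1 + 0.51·π_2
Solving with the normalization constraint gives π = (0.5204, 0.4796).
So the stationary probability of Search is 0.5204.

0.5204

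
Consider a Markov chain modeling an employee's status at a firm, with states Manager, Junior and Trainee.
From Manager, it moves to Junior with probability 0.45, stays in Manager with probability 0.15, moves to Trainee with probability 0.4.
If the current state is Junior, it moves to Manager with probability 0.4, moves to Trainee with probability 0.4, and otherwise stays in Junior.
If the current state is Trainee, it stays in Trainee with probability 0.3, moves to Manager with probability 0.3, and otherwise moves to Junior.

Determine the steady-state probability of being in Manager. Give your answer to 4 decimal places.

Let the stationary distribution be π with π = πP and π_1 + π_2 + π_3 = 1.
π_1 = 0.15·π_1 + 0.4·π_2 + 0.3·π_3
π_2 = 0.45·π_1 + 0.2·π_2 + 0.4·π_3
Solving with the normalization constraint gives π = (0.2909, 0.3455, 0.3636).
So the stationary probability of Manager is 0.2909.

0.2909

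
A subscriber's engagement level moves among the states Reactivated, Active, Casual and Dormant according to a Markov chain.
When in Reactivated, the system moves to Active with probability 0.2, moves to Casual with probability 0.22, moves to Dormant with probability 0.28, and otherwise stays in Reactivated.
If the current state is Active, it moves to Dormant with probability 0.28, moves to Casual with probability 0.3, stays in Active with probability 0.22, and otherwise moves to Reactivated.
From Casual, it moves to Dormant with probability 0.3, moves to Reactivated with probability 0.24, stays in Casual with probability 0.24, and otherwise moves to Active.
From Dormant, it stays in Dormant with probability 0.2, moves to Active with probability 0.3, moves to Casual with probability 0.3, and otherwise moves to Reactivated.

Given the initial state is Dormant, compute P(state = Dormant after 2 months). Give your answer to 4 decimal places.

0.2700

Propagate the distribution vector 2 months from Dormant.
After 0 months: (0.0000, 0.0000, 0.0000, 1.0000)
After 1 month: (0.2000, 0.3000, 0.3000, 0.2000)
After 2 months: (0.2320, 0.2320, 0.2660, 0.2700)
P(in Dormant after 2 months) = 0.2700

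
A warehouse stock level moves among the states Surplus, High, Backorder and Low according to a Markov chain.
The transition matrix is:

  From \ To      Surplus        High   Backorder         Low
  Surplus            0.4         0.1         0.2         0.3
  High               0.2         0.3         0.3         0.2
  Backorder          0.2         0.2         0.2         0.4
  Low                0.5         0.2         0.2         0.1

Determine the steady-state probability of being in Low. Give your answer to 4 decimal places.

Let the stationary distribution be π with π = πP and π_1 + π_2 + π_3 + π_4 = 1.
π_1 = 0.4·π_1 + 0.2·π_2 + 0.2·π_3 + 0.5·π_4
π_2 = 0.1·π_1 + 0.3·π_2 + 0.2·π_3 + 0.2·π_4
π_3 = 0.2·π_1 + 0.3·π_2 + 0.2·π_3 + 0.2·π_4
Solving with the normalization constraint gives π = (0.3448, 0.1839, 0.2184, 0.2529).
So the stationary probability of Low is 0.2529.

0.2529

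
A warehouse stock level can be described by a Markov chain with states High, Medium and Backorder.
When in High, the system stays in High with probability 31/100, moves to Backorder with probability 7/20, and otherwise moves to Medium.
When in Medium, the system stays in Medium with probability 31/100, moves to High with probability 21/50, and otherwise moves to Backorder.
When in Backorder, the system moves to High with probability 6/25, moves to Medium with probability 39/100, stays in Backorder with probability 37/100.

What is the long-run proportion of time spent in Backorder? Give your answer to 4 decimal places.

Let the stationary distribution be π with π = πP and π_1 + π_2 + π_3 = 1.
π_1 = 0.31·π_1 + 0.42·π_2 + 0.24·π_3
π_2 = 0.34·π_1 + 0.31·π_2 + 0.39·π_3
Solving with the normalization constraint gives π = (0.3250, 0.3461, 0.3289).
So the stationary probability of Backorder is 0.3289.

0.3289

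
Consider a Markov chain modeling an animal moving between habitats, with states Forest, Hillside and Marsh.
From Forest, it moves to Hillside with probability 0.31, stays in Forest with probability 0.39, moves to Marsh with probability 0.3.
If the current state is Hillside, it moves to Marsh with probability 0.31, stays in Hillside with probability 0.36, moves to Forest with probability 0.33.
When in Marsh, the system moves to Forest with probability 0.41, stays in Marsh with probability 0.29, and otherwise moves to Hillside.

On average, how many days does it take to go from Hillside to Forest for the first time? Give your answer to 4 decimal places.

2.8224

Let t(s) be the expected number of days to first reach Forest from state s, with t(Forest) = 0. Conditioning on the first day:
t(Hillside) = 1 + 0.36·t(Hillside) + 0.31·t(Marsh)
t(Marsh) = 1 + 0.3·t(Hillside) + 0.29·t(Marsh)
Solving: t(Hillside) = 2.8224, t(Marsh) = 2.6010.
Expected days from Hillside to Forest: 2.8224.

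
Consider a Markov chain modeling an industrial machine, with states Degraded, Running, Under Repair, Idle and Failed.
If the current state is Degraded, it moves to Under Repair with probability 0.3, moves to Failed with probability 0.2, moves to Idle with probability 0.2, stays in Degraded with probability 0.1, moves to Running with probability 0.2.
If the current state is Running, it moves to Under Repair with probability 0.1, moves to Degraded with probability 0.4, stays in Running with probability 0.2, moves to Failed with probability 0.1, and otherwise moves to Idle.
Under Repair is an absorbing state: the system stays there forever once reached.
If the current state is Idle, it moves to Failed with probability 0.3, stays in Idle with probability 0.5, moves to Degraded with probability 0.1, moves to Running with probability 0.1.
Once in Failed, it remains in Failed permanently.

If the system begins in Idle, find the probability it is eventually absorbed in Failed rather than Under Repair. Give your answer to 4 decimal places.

0.8285

Let h(s) be the probability of absorption at Failed starting from transient state s. Then h(Failed) = 1 and h(Under Repair) = 0. By first-step analysis:
h(Degraded) = 0.1·h(Degraded) + 0.2·h(Running) + 0.3·0 + 0.2·h(Idle) + 0.2·1
h(Running) = 0.4·h(Degraded) + 0.2·h(Running) + 0.1·0 + 0.2·h(Idle) + 0.1·1
h(Idle) = 0.1·h(Degraded) + 0.1·h(Running) + 0.5·h(Idle) + 0.3·1
Solving: h(Degraded) = 0.5401, h(Running) = 0.6022, h(Idle) = 0.8285.
Starting from Idle, the probability is 0.8285.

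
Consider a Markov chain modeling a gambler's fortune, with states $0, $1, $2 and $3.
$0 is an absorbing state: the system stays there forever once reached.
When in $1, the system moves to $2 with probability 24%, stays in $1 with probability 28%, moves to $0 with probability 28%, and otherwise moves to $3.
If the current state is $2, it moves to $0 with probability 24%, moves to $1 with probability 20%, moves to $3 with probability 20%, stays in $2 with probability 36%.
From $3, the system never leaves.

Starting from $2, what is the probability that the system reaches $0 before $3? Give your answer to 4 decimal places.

0.5543

Let h(s) be the probability of absorption at $0 starting from transient state s. Then h($0) = 1 and h($3) = 0. By first-step analysis:
h($1) = 0.28·1 + 0.28·h($1) + 0.24·h($2) + 0.2·0
h($2) = 0.24·1 + 0.2·h($1) + 0.36·h($2) + 0.2·0
Solving: h($1) = 0.5736, h($2) = 0.5543.
Starting from $2, the probability is 0.5543.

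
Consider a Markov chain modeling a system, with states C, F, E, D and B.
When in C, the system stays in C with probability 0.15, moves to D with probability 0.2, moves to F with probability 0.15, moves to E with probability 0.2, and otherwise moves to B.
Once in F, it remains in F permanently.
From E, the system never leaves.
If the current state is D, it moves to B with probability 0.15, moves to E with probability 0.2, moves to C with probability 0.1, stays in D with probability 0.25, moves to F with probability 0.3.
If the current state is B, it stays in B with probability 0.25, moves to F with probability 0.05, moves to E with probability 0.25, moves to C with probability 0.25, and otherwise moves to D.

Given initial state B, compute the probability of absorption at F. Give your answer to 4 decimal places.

Let h(s) be the probability of absorption at F starting from transient state s. Then h(F) = 1 and h(E) = 0. By first-step analysis:
h(C) = 0.15·h(C) + 0.15·1 + 0.2·0 + 0.2·h(D) + 0.3·h(B)
h(D) = 0.1·h(C) + 0.3·1 + 0.2·0 + 0.25·h(D) + 0.15·h(B)
h(B) = 0.25·h(C) + 0.05·1 + 0.25·0 + 0.2·h(D) + 0.25·h(B)
Solving: h(C) = 0.4230, h(D) = 0.5260, h(B) = 0.3479.
Starting from B, the probability is 0.3479.

0.3479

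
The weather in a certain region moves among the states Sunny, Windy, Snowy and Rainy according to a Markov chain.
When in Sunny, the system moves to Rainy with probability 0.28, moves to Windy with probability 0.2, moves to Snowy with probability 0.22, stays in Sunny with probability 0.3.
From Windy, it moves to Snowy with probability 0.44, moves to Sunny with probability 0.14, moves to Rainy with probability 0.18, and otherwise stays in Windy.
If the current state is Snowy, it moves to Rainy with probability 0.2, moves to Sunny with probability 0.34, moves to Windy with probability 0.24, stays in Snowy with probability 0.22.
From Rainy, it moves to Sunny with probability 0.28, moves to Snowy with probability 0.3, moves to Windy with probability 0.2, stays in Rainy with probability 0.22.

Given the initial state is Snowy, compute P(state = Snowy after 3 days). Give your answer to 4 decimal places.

Propagate the distribution vector 3 days from Snowy.
After 0 days: (0.0000, 0.0000, 1.0000, 0.0000)
After 1 day: (0.3400, 0.2400, 0.2200, 0.2000)
After 2 days: (0.2664, 0.2184, 0.2888, 0.2264)
After 3 days: (0.2721, 0.2203, 0.2862, 0.2215)
P(in Snowy after 3 days) = 0.2862

0.2862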